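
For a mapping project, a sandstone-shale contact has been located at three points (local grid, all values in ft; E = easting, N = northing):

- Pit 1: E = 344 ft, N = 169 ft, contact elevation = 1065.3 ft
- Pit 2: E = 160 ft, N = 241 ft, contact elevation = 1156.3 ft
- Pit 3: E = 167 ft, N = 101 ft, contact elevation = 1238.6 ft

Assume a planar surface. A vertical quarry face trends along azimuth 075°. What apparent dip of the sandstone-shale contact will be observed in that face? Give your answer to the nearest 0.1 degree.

41.2°

Let the plane be z = a·E + b·N + c.
Pit 2−Pit 1: −184a + 72b = 91;  Pit 3−Pit 1: −177a − 68b = 173.3.
Solving gives a = −0.73906, b = −0.62481.
Unit vector along 075° is (sin 75°, cos 75°) = (0.9659, 0.2588).
Slope in that direction = a·(0.9659) + b·(0.2588) = −0.87559.
Apparent dip = arctan|0.87559| = 41.2° (true dip is 44.1°, so apparent ≤ true as expected).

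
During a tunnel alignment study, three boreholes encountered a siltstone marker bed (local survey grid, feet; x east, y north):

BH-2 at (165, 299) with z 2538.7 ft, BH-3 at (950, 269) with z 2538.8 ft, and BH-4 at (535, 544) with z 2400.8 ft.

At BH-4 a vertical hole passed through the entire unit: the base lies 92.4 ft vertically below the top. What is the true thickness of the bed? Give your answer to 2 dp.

Two edge vectors: BH-2→BH-3 = (785, -30, 0.1), BH-2→BH-4 = (370, 245, -137.9).
Normal n = (BH-2→BH-3) × (BH-2→BH-4) = (4112.5, 108288.5, 203425).
So ∂z/∂x = −n_x/n_z = −0.02022 and ∂z/∂y = −n_y/n_z = −0.53233.
|∇z| = √(a²+b²) = 0.53271, so dip δ = arctan(0.53271) = 28.04°.
True thickness = vertical thickness × cos δ = 92.4 × cos 28.04° = 81.55 ft.

81.55 ft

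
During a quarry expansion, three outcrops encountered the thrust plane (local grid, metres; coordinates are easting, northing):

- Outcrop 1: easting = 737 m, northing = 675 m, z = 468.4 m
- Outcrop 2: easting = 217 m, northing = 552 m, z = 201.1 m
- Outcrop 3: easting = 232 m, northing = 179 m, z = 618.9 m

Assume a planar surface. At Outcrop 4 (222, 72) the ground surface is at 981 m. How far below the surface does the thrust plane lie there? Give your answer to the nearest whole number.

253 m

Let the plane be z = a·easting + b·northing + c.
Outcrop 2−Outcrop 1: −520a − 123b = −267.3;  Outcrop 3−Outcrop 1: −505a − 496b = 150.5.
Solving gives a = 0.77165, b = −1.08908.
Then c = 468.4 − a·737 − b·675 = 634.82.
At (222, 72): z_contact = 171.3 − 78.4 + 634.82 = 727.7 m.
Depth below ground = 981 − 727.7 = 253 m.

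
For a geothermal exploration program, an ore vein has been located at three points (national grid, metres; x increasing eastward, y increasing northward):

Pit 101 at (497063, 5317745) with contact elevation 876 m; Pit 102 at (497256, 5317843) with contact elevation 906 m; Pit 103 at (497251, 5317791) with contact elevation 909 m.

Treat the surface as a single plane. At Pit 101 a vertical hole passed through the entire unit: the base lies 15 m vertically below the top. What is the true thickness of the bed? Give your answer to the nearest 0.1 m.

14.7 m

Two edge vectors: Pit 101→Pit 102 = (193, 98, 30), Pit 101→Pit 103 = (188, 46, 33).
Normal n = (Pit 101→Pit 102) × (Pit 101→Pit 103) = (1854, -729, -9546).
So ∂z/∂x = −n_x/n_z = 0.19422 and ∂z/∂y = −n_y/n_z = −0.07637.
|∇z| = √(a²+b²) = 0.20869, so dip δ = arctan(0.20869) = 11.79°.
True thickness = vertical thickness × cos δ = 15 × cos 11.79° = 14.7 m.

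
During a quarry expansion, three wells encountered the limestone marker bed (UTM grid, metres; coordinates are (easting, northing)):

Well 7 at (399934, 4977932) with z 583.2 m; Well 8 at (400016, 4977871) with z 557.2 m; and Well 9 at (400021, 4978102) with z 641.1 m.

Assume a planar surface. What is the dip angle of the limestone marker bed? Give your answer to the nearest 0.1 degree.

Two edge vectors: Well 7→Well 8 = (82, -61, -26), Well 7→Well 9 = (87, 170, 57.9).
Normal n = (Well 7→Well 8) × (Well 7→Well 9) = (888.1, -7009.8, 19247).
So ∂z/∂E = −n_x/n_z = −0.04614 and ∂z/∂N = −n_y/n_z = 0.36420.
Gradient magnitude |∇z| = √(a² + b²) = √(0.00213 + 0.13264) = 0.36711.
True dip = arctan(0.36711) = 20.2°, dipping toward S (azimuth ≈ 173°).

20.2°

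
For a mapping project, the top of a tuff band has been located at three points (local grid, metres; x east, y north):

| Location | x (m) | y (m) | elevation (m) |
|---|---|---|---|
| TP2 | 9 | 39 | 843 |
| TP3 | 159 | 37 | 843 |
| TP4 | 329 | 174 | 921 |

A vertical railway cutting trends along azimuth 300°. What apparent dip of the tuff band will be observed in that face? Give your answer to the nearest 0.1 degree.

15.3°

Let the plane be z = a·x + b·y + c.
TP3−TP2: 150a − 2b = 0;  TP4−TP2: 320a + 135b = 78.
Solving gives a = 0.00747, b = 0.56008.
Unit vector along 300° is (sin 300°, cos 300°) = (-0.8660, 0.5000).
Slope in that direction = a·(-0.8660) + b·(0.5000) = 0.27357.
Apparent dip = arctan|0.27357| = 15.3° (true dip is 29.3°, so apparent ≤ true as expected).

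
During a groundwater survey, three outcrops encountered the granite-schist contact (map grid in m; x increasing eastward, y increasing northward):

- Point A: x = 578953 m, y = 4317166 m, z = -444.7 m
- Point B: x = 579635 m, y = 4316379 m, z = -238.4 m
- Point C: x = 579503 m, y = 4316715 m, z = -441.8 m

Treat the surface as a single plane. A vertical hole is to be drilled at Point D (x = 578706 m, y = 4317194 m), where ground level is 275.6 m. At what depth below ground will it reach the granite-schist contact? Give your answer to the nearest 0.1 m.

566.3 m

Two edge vectors: Point A→Point B = (682, -787, 206.3), Point A→Point C = (550, -451, 2.9).
Normal n = (Point A→Point B) × (Point A→Point C) = (90759, 111487.2, 125268).
So ∂z/∂x = −n_x/n_z = −0.724518632 and ∂z/∂y = −n_y/n_z = −0.889989463.
Intercept c from Point A: -444.7 + 419462.24 + 3842232.25 = 4261249.78.
At (578706, 4317194): z_contact = −419283.28 − 3842257.17 + 4261249.78 = -290.66 m.
Depth below ground = 275.6 − (-290.66) = 566.3 m.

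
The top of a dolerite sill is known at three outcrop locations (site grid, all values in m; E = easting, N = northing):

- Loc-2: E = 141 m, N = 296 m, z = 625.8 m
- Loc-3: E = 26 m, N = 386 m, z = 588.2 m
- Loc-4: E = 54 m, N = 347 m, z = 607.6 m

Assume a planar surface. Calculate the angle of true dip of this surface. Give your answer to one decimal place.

Let the plane be z = a·E + b·N + c.
Loc-3−Loc-2: −115a + 90b = −37.6;  Loc-4−Loc-2: −87a + 51b = −18.2.
Solving gives a = −0.14229, b = −0.59959.
Gradient magnitude |∇z| = √(a² + b²) = √(0.02025 + 0.35951) = 0.61625.
True dip = arctan(0.61625) = 31.6°, dipping toward NNE (azimuth ≈ 013°).

31.6°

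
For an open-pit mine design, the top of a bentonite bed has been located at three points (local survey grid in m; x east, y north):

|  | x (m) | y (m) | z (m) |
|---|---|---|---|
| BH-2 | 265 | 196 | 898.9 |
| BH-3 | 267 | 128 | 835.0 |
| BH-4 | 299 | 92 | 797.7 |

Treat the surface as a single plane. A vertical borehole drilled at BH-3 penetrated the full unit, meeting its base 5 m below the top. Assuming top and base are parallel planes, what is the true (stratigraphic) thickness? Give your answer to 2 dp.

3.64 m

Let the plane be z = a·x + b·y + c.
BH-3−BH-2: 2a − 68b = −63.9;  BH-4−BH-2: 34a − 104b = −101.2.
Solving gives a = −0.11217, b = 0.93641.
|∇z| = √(a²+b²) = 0.94310, so dip δ = arctan(0.94310) = 43.32°.
True thickness = vertical thickness × cos δ = 5 × cos 43.32° = 3.64 m.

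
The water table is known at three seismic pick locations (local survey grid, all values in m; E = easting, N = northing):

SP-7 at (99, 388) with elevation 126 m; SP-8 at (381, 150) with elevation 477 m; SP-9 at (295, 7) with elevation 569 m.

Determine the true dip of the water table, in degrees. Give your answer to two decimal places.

Let the plane be z = a·E + b·N + c.
SP-8−SP-7: 282a − 238b = 351;  SP-9−SP-7: 196a − 381b = 443.
Solving gives a = 0.46546, b = −0.92328.
Gradient magnitude |∇z| = √(a² + b²) = √(0.21665 + 0.85245) = 1.03397.
True dip = arctan(1.03397) = 45.96°, dipping toward NNW (azimuth ≈ 333°).

45.96°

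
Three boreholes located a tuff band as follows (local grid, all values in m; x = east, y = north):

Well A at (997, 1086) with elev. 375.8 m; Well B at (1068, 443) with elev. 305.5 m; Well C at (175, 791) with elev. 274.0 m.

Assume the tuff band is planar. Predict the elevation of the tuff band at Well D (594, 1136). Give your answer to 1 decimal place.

Let the plane be z = a·x + b·y + c.
Well B−Well A: 71a − 643b = −70.3;  Well C−Well A: −822a − 295b = −101.8.
Solving gives a = 0.081382, b = 0.118317.
Then c = 375.8 − a·997 − b·1086 = 166.17.
At (594, 1136): z = 48.3 + 134.4 + 166.17 = 348.9 m.

348.9 m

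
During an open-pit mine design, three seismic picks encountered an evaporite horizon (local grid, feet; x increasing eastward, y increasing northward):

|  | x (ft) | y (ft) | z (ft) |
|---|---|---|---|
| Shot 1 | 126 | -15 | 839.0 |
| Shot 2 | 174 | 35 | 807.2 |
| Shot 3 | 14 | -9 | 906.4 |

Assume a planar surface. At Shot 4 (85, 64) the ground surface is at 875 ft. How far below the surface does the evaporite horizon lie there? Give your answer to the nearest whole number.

16 ft

Two edge vectors: Shot 1→Shot 2 = (48, 50, -31.8), Shot 1→Shot 3 = (-112, 6, 67.4).
Normal n = (Shot 1→Shot 2) × (Shot 1→Shot 3) = (3560.8, 326.4, 5888).
So ∂z/∂x = −n_x/n_z = −0.60476 and ∂z/∂y = −n_y/n_z = −0.05543.
Intercept c from Shot 1: 839 + 76.20 − 0.83 = 914.37.
At (85, 64): z_contact = −51.4 − 3.5 + 914.37 = 859.4 ft.
Depth below ground = 875 − 859.4 = 16 ft.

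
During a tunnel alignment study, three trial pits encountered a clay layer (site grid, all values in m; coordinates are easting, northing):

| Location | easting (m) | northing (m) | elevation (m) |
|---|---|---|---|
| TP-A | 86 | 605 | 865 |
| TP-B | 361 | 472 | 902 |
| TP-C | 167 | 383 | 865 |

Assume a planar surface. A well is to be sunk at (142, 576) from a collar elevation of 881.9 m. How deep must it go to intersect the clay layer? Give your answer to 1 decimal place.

Two edge vectors: TP-A→TP-B = (275, -133, 37), TP-A→TP-C = (81, -222, 0).
Normal n = (TP-A→TP-B) × (TP-A→TP-C) = (8214, 2997, -50277).
So ∂z/∂easting = −n_x/n_z = 0.16337 and ∂z/∂northing = −n_y/n_z = 0.05961.
Intercept c from TP-A: 865 − 14.05 − 36.06 = 814.89.
At (142, 576): z_contact = 23.20 + 34.34 + 814.89 = 872.42 m.
Depth below ground = 881.9 − 872.42 = 9.5 m.

9.5 m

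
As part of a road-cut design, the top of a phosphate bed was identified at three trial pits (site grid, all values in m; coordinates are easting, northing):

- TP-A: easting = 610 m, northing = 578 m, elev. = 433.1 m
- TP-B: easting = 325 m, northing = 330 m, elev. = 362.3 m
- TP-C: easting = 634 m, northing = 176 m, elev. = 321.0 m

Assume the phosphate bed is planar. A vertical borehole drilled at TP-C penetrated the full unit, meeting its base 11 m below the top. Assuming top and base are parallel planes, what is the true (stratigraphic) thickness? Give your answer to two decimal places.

10.59 m

Two edge vectors: TP-A→TP-B = (-285, -248, -70.8), TP-A→TP-C = (24, -402, -112.1).
Normal n = (TP-A→TP-B) × (TP-A→TP-C) = (-660.8, -33647.7, 120522).
So ∂z/∂easting = −n_x/n_z = 0.00548 and ∂z/∂northing = −n_y/n_z = 0.27918.
|∇z| = √(a²+b²) = 0.27924, so dip δ = arctan(0.27924) = 15.60°.
True thickness = vertical thickness × cos δ = 11 × cos 15.60° = 10.59 m.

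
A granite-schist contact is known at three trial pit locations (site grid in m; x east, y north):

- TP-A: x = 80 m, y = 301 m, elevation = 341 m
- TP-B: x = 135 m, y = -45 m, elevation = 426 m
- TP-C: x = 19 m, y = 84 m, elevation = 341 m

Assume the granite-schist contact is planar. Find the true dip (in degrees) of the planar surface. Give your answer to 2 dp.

30.11°

Let the plane be z = a·x + b·y + c.
TP-B−TP-A: 55a − 346b = 85;  TP-C−TP-A: −61a − 217b = 0.
Solving gives a = 0.55825, b = −0.15693.
Gradient magnitude |∇z| = √(a² + b²) = √(0.31164 + 0.02463) = 0.57988.
True dip = arctan(0.57988) = 30.11°, dipping toward WNW (azimuth ≈ 286°).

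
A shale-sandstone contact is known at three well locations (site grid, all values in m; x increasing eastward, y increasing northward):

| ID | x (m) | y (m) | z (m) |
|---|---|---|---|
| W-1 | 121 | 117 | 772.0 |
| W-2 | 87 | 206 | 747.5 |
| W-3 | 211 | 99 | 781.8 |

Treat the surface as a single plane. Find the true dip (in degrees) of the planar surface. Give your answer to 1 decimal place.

14.6°

Two edge vectors: W-1→W-2 = (-34, 89, -24.5), W-1→W-3 = (90, -18, 9.8).
Normal n = (W-1→W-2) × (W-1→W-3) = (431.2, -1871.8, -7398).
So ∂z/∂x = −n_x/n_z = 0.05829 and ∂z/∂y = −n_y/n_z = −0.25301.
Gradient magnitude |∇z| = √(a² + b²) = √(0.00340 + 0.06402) = 0.25964.
True dip = arctan(0.25964) = 14.6°, dipping toward NNW (azimuth ≈ 347°).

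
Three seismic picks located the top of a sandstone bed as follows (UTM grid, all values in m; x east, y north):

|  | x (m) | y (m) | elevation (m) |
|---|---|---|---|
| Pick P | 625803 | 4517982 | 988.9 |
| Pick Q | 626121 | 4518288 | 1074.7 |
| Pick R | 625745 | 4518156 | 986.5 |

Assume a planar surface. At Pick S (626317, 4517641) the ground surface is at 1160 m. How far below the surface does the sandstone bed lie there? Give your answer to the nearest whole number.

81 m

Two edge vectors: Pick P→Pick Q = (318, 306, 85.8), Pick P→Pick R = (-58, 174, -2.4).
Normal n = (Pick P→Pick Q) × (Pick P→Pick R) = (-15663.6, -4213.2, 73080).
So ∂z/∂x = −n_x/n_z = 0.21433498 and ∂z/∂y = −n_y/n_z = 0.05765189.
Intercept c from Pick P: 988.9 − 134131.47 − 260470.19 = −393612.76.
At (626317, 4517641): z_contact = 134241.6 + 260450.5 − 393612.76 = 1079.4 m.
Depth below ground = 1160 − 1079.4 = 81 m.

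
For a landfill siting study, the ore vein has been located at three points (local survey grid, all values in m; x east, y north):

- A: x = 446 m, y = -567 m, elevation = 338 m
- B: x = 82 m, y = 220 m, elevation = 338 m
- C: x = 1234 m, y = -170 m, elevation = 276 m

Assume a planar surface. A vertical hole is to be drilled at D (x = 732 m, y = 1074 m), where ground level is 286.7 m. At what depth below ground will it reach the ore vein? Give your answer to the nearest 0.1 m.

15.4 m

Let the plane be z = a·x + b·y + c.
B−A: −364a + 787b = 0;  C−A: 788a + 397b = −62.
Solving gives a = −0.063811, b = −0.029514.
Then c = 338 − a·446 − b·-567 = 349.73.
At (732, 1074): z_contact = −46.71 − 31.70 + 349.73 = 271.32 m.
Depth below ground = 286.7 − 271.32 = 15.4 m.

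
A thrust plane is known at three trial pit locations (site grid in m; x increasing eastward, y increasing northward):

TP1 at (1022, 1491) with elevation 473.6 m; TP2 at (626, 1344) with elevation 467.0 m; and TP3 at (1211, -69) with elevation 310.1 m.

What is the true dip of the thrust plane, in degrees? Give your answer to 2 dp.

Two edge vectors: TP1→TP2 = (-396, -147, -6.6), TP1→TP3 = (189, -1560, -163.5).
Normal n = (TP1→TP2) × (TP1→TP3) = (13738.5, -65993.4, 645543).
So ∂z/∂x = −n_x/n_z = −0.02128 and ∂z/∂y = −n_y/n_z = 0.10223.
Gradient magnitude |∇z| = √(a² + b²) = √(0.00045 + 0.01045) = 0.10442.
True dip = arctan(0.10442) = 5.96°, dipping toward SSE (azimuth ≈ 168°).

5.96°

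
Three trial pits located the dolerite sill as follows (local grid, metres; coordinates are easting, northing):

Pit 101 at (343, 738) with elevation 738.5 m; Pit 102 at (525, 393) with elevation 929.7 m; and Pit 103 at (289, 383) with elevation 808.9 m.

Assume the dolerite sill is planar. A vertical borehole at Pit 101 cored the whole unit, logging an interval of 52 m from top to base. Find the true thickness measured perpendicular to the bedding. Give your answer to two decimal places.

44.73 m

Two edge vectors: Pit 101→Pit 102 = (182, -345, 191.2), Pit 101→Pit 103 = (-54, -355, 70.4).
Normal n = (Pit 101→Pit 102) × (Pit 101→Pit 103) = (43588, -23137.6, -83240).
So ∂z/∂easting = −n_x/n_z = 0.52364 and ∂z/∂northing = −n_y/n_z = −0.27796.
|∇z| = √(a²+b²) = 0.59284, so dip δ = arctan(0.59284) = 30.66°.
True thickness = vertical thickness × cos δ = 52 × cos 30.66° = 44.73 m.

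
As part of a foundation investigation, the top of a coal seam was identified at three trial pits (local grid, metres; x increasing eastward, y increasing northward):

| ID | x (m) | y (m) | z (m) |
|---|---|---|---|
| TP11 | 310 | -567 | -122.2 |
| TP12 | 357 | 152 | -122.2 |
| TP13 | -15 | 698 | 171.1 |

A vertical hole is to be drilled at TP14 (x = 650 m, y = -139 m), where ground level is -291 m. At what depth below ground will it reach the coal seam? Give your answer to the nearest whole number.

56 m

Let the plane be z = a·x + b·y + c.
TP12−TP11: 47a + 719b = 0;  TP13−TP11: −325a + 1265b = 293.3.
Solving gives a = −0.71942, b = 0.04703.
Then c = -122.2 − a·310 − b·-567 = 127.48.
At (650, -139): z_contact = −467.6 − 6.5 + 127.48 = -346.7 m.
Depth below ground = -291 − (-346.7) = 56 m.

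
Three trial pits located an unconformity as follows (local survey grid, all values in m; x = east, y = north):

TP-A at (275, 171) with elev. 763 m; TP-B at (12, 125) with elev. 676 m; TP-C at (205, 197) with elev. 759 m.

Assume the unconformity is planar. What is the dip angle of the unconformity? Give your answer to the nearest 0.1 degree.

Let the plane be z = a·x + b·y + c.
TP-B−TP-A: −263a − 46b = −87;  TP-C−TP-A: −70a + 26b = −4.
Solving gives a = 0.24319, b = 0.50089.
Gradient magnitude |∇z| = √(a² + b²) = √(0.05914 + 0.25090) = 0.55681.
True dip = arctan(0.55681) = 29.1°, dipping toward SSW (azimuth ≈ 206°).

29.1°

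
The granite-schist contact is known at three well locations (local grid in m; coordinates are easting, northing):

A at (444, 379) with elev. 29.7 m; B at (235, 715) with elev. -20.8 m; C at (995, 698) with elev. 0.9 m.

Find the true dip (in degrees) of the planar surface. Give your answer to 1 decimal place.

7.8°

Two edge vectors: A→B = (-209, 336, -50.5), A→C = (551, 319, -28.8).
Normal n = (A→B) × (A→C) = (6432.7, -33844.7, -251807).
So ∂z/∂easting = −n_x/n_z = 0.02555 and ∂z/∂northing = −n_y/n_z = −0.13441.
Gradient magnitude |∇z| = √(a² + b²) = √(0.00065 + 0.01807) = 0.13681.
True dip = arctan(0.13681) = 7.8°, dipping toward N (azimuth ≈ 349°).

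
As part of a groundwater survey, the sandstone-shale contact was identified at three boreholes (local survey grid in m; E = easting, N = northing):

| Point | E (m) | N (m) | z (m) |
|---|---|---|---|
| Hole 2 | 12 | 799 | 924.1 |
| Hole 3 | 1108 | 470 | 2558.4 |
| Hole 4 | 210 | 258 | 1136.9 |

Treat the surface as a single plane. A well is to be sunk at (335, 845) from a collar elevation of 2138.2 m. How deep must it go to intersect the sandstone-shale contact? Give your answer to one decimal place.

708.0 m

Let the plane be z = a·E + b·N + c.
Hole 3−Hole 2: 1096a − 329b = 1634.3;  Hole 4−Hole 2: 198a − 541b = 212.8.
Solving gives a = 1.542543, b = 0.171208.
Then c = 924.1 − a·12 − b·799 = 768.79.
At (335, 845): z_contact = 516.75 + 144.67 + 768.79 = 1430.22 m.
Depth below ground = 2138.2 − 1430.22 = 708.0 m.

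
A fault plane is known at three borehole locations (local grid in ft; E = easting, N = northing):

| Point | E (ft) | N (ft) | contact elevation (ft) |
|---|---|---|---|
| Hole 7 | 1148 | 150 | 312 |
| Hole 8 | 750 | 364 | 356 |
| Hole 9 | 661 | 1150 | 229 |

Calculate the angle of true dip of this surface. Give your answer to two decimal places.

15.66°

Two edge vectors: Hole 7→Hole 8 = (-398, 214, 44), Hole 7→Hole 9 = (-487, 1000, -83).
Normal n = (Hole 7→Hole 8) × (Hole 7→Hole 9) = (-61762, -54462, -293782).
So ∂z/∂E = −n_x/n_z = −0.21023 and ∂z/∂N = −n_y/n_z = −0.18538.
Gradient magnitude |∇z| = √(a² + b²) = √(0.04420 + 0.03437) = 0.28029.
True dip = arctan(0.28029) = 15.66°, dipping toward NE (azimuth ≈ 049°).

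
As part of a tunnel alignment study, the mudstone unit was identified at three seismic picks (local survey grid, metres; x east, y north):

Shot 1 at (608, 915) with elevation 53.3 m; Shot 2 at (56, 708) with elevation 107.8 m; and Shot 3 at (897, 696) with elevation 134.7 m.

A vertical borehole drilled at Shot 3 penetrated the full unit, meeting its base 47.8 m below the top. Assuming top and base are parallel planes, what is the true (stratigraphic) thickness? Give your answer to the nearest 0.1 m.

45.3 m

Let the plane be z = a·x + b·y + c.
Shot 2−Shot 1: −552a − 207b = 54.5;  Shot 3−Shot 1: 289a − 219b = 81.4.
Solving gives a = 0.02719, b = −0.33580.
|∇z| = √(a²+b²) = 0.33690, so dip δ = arctan(0.33690) = 18.62°.
True thickness = vertical thickness × cos δ = 47.8 × cos 18.62° = 45.3 m.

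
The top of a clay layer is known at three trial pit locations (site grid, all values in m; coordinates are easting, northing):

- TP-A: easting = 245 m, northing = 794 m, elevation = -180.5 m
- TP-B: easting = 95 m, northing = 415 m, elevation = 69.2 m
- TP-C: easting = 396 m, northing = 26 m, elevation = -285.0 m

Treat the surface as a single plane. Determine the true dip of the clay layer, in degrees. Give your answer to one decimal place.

53.4°

Let the plane be z = a·easting + b·northing + c.
TP-B−TP-A: −150a − 379b = 249.7;  TP-C−TP-A: 151a − 768b = −104.5.
Solving gives a = −1.34186, b = −0.12776.
Gradient magnitude |∇z| = √(a² + b²) = √(1.80058 + 0.01632) = 1.34793.
True dip = arctan(1.34793) = 53.4°, dipping toward E (azimuth ≈ 085°).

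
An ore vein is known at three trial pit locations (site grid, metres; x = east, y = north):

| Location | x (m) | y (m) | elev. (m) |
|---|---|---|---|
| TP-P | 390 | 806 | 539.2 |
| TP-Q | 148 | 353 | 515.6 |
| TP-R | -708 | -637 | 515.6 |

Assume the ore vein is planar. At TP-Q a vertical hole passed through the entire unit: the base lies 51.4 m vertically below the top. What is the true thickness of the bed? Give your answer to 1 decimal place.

Let the plane be z = a·x + b·y + c.
TP-Q−TP-P: −242a − 453b = −23.6;  TP-R−TP-P: −1098a − 1443b = −23.6.
Solving gives a = −0.15766, b = 0.13632.
|∇z| = √(a²+b²) = 0.20843, so dip δ = arctan(0.20843) = 11.77°.
True thickness = vertical thickness × cos δ = 51.4 × cos 11.77° = 50.3 m.

50.3 m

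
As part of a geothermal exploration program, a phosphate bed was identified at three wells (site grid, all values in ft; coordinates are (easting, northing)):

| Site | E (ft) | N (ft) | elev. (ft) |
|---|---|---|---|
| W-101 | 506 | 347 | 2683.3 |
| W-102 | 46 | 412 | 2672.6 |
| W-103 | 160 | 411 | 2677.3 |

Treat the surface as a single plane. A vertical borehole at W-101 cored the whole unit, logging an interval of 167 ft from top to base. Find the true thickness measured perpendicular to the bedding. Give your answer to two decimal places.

Let the plane be z = a·E + b·N + c.
W-102−W-101: −460a + 65b = −10.7;  W-103−W-101: −346a + 64b = −6.
Solving gives a = 0.04242, b = 0.13557.
|∇z| = √(a²+b²) = 0.14205, so dip δ = arctan(0.14205) = 8.08°.
True thickness = vertical thickness × cos δ = 167 × cos 8.08° = 165.34 ft.

165.34 ft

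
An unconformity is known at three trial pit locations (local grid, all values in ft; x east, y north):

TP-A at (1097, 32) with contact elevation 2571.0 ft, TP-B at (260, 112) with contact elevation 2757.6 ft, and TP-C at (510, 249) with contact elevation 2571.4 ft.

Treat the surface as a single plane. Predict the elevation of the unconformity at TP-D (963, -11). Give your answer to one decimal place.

Two edge vectors: TP-A→TP-B = (-837, 80, 186.6), TP-A→TP-C = (-587, 217, 0.4).
Normal n = (TP-A→TP-B) × (TP-A→TP-C) = (-40460.2, -109199.4, -134669).
So ∂z/∂x = −n_x/n_z = −0.300442 and ∂z/∂y = −n_y/n_z = −0.810873.
Intercept c from TP-A: 2571 + 329.58 + 25.95 = 2926.53.
At (963, -11): z = −289.3 + 8.9 + 2926.53 = 2646.1 ft.

2646.1 ft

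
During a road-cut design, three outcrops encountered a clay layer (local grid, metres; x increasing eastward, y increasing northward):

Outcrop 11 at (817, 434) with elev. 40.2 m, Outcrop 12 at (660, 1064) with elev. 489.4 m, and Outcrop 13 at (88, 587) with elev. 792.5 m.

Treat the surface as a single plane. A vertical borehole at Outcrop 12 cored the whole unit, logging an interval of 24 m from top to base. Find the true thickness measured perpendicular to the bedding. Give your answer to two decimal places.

16.57 m

Two edge vectors: Outcrop 11→Outcrop 12 = (-157, 630, 449.2), Outcrop 11→Outcrop 13 = (-729, 153, 752.3).
Normal n = (Outcrop 11→Outcrop 12) × (Outcrop 11→Outcrop 13) = (405221.4, -209355.7, 435249).
So ∂z/∂x = −n_x/n_z = −0.93101 and ∂z/∂y = −n_y/n_z = 0.48100.
|∇z| = √(a²+b²) = 1.04792, so dip δ = arctan(1.04792) = 46.34°.
True thickness = vertical thickness × cos δ = 24 × cos 46.34° = 16.57 m.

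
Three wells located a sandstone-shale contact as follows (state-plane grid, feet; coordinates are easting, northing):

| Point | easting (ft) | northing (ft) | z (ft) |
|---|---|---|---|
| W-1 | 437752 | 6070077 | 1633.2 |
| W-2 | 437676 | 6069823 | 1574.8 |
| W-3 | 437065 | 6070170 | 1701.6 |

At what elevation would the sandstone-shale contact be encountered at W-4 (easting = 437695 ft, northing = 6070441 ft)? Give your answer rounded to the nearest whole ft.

Two edge vectors: W-1→W-2 = (-76, -254, -58.4), W-1→W-3 = (-687, 93, 68.4).
Normal n = (W-1→W-2) × (W-1→W-3) = (-11942.4, 45319.2, -181566).
So ∂z/∂easting = −n_x/n_z = −0.06577443 and ∂z/∂northing = −n_y/n_z = 0.24960180.
Intercept c from W-1: 1633.2 + 28792.89 − 1515102.13 = −1484676.04.
At (437695, 6070441): z = −28789.1 + 1515193.0 − 1484676.04 = 1727.8 ft.

1728 ft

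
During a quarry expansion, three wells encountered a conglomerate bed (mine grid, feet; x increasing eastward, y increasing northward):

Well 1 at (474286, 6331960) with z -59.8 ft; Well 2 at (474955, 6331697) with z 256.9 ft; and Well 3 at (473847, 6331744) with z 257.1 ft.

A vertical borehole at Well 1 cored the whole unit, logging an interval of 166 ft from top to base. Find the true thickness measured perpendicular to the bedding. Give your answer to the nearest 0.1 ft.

Two edge vectors: Well 1→Well 2 = (669, -263, 316.7), Well 1→Well 3 = (-439, -216, 316.9).
Normal n = (Well 1→Well 2) × (Well 1→Well 3) = (-14937.5, -351037.4, -259961).
So ∂z/∂x = −n_x/n_z = −0.05746 and ∂z/∂y = −n_y/n_z = −1.35035.
|∇z| = √(a²+b²) = 1.35157, so dip δ = arctan(1.35157) = 53.50°.
True thickness = vertical thickness × cos δ = 166 × cos 53.50° = 98.7 ft.

98.7 ft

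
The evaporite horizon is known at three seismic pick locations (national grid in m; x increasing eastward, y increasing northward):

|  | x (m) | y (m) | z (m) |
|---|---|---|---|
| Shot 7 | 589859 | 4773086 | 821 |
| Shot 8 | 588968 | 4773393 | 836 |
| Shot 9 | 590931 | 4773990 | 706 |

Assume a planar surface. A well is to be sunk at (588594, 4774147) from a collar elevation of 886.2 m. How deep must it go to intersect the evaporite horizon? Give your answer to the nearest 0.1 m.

Two edge vectors: Shot 7→Shot 8 = (-891, 307, 15), Shot 7→Shot 9 = (1072, 904, -115).
Normal n = (Shot 7→Shot 8) × (Shot 7→Shot 9) = (-48865, -86385, -1134568).
So ∂z/∂x = −n_x/n_z = −0.043069256 and ∂z/∂y = −n_y/n_z = −0.076139112.
Intercept c from Shot 7: 821 + 25404.79 + 363418.53 = 389644.32.
At (588594, 4774147): z_contact = −25350.31 − 363499.31 + 389644.32 = 794.70 m.
Depth below ground = 886.2 − 794.70 = 91.5 m.

91.5 m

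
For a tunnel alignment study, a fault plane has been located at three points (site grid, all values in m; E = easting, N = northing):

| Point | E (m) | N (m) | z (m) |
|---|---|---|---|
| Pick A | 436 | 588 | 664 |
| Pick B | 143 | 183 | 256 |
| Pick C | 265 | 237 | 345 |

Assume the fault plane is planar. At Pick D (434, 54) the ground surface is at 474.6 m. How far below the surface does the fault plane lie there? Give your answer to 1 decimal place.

188.2 m

Two edge vectors: Pick A→Pick B = (-293, -405, -408), Pick A→Pick C = (-171, -351, -319).
Normal n = (Pick A→Pick B) × (Pick A→Pick C) = (-14013, -23699, 33588).
So ∂z/∂E = −n_x/n_z = 0.41720 and ∂z/∂N = −n_y/n_z = 0.70558.
Intercept c from Pick A: 664 − 181.90 − 414.88 = 67.22.
At (434, 54): z_contact = 181.07 + 38.10 + 67.22 = 286.39 m.
Depth below ground = 474.6 − 286.39 = 188.2 m.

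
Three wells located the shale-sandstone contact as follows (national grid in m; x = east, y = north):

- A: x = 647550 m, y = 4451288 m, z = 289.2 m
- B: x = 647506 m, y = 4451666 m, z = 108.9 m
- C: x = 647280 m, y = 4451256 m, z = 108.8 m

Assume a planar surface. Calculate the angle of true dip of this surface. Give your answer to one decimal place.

39.2°

Two edge vectors: A→B = (-44, 378, -180.3), A→C = (-270, -32, -180.4).
Normal n = (A→B) × (A→C) = (-73960.8, 40743.4, 103468).
So ∂z/∂x = −n_x/n_z = 0.71482 and ∂z/∂y = −n_y/n_z = −0.39378.
Gradient magnitude |∇z| = √(a² + b²) = √(0.51096 + 0.15506) = 0.81610.
True dip = arctan(0.81610) = 39.2°, dipping toward WNW (azimuth ≈ 299°).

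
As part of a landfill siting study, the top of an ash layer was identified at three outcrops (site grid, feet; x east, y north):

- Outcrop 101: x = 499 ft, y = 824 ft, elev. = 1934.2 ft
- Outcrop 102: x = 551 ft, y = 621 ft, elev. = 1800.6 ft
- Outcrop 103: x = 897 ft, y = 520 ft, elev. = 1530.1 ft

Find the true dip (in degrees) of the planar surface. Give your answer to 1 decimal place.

38.9°

Two edge vectors: Outcrop 101→Outcrop 102 = (52, -203, -133.6), Outcrop 101→Outcrop 103 = (398, -304, -404.1).
Normal n = (Outcrop 101→Outcrop 102) × (Outcrop 101→Outcrop 103) = (41417.9, -32159.6, 64986).
So ∂z/∂x = −n_x/n_z = −0.63734 and ∂z/∂y = −n_y/n_z = 0.49487.
Gradient magnitude |∇z| = √(a² + b²) = √(0.40620 + 0.24490) = 0.80690.
True dip = arctan(0.80690) = 38.9°, dipping toward SE (azimuth ≈ 128°).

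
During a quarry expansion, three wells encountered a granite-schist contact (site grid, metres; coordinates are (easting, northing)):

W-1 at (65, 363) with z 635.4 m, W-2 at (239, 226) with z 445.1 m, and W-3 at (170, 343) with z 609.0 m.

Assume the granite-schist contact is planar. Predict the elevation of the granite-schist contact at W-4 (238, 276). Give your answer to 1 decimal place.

Let the plane be z = a·E + b·N + c.
W-2−W-1: 174a − 137b = −190.3;  W-3−W-1: 105a − 20b = −26.4.
Solving gives a = 0.01735, b = 1.41109.
Then c = 635.4 − a·65 − b·363 = 122.05.
At (238, 276): z = 4.1 + 389.5 + 122.05 = 515.6 m.

515.6 m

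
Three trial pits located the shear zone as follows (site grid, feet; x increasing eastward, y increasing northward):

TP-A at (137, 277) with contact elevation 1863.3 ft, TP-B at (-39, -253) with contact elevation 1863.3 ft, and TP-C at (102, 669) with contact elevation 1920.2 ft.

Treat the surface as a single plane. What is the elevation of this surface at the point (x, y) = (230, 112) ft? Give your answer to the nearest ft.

Let the plane be z = a·x + b·y + c.
TP-B−TP-A: −176a − 530b = 0;  TP-C−TP-A: −35a + 392b = 56.9.
Solving gives a = −0.34449, b = 0.11440.
Then c = 1863.3 − a·137 − b·277 = 1878.81.
At (230, 112): z = −79.2 + 12.8 + 1878.81 = 1812.4 ft.

1812 ft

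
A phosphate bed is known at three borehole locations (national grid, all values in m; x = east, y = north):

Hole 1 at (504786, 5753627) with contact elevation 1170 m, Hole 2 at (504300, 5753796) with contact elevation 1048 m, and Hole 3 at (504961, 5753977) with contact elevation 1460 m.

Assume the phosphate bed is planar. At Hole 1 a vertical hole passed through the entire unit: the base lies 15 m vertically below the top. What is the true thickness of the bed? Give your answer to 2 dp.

11.97 m

Let the plane be z = a·x + b·y + c.
Hole 2−Hole 1: −486a + 169b = −122;  Hole 3−Hole 1: 175a + 350b = 290.
Solving gives a = 0.45930, b = 0.59892.
|∇z| = √(a²+b²) = 0.75476, so dip δ = arctan(0.75476) = 37.04°.
True thickness = vertical thickness × cos δ = 15 × cos 37.04° = 11.97 m.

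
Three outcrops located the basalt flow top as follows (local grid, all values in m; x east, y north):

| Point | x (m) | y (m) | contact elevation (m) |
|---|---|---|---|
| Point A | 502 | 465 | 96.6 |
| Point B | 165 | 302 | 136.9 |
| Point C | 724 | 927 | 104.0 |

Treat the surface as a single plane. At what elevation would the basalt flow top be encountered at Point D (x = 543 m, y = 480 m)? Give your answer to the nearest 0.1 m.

91.2 m

Two edge vectors: Point A→Point B = (-337, -163, 40.3), Point A→Point C = (222, 462, 7.4).
Normal n = (Point A→Point B) × (Point A→Point C) = (-19824.8, 11440.4, -119508).
So ∂z/∂x = −n_x/n_z = −0.16589 and ∂z/∂y = −n_y/n_z = 0.09573.
Intercept c from Point A: 96.6 + 83.28 − 44.51 = 135.36.
At (543, 480): z = −90.1 + 45.9 + 135.36 = 91.2 m.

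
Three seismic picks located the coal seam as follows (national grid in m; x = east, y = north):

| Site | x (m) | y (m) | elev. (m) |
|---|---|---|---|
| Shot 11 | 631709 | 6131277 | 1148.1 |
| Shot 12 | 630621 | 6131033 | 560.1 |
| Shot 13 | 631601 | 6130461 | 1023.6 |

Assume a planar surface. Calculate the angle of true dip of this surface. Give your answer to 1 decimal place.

27.8°

Two edge vectors: Shot 11→Shot 12 = (-1088, -244, -588), Shot 11→Shot 13 = (-108, -816, -124.5).
Normal n = (Shot 11→Shot 12) × (Shot 11→Shot 13) = (-449430, -71952, 861456).
So ∂z/∂x = −n_x/n_z = 0.52171 and ∂z/∂y = −n_y/n_z = 0.08352.
Gradient magnitude |∇z| = √(a² + b²) = √(0.27218 + 0.00698) = 0.52835.
True dip = arctan(0.52835) = 27.8°, dipping toward W (azimuth ≈ 261°).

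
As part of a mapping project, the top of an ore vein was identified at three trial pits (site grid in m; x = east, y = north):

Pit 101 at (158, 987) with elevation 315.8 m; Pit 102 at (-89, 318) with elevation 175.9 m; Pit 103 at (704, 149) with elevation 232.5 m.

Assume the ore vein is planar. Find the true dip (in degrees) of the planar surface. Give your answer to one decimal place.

Two edge vectors: Pit 101→Pit 102 = (-247, -669, -139.9), Pit 101→Pit 103 = (546, -838, -83.3).
Normal n = (Pit 101→Pit 102) × (Pit 101→Pit 103) = (-61508.5, -96960.5, 572260).
So ∂z/∂x = −n_x/n_z = 0.10748 and ∂z/∂y = −n_y/n_z = 0.16943.
Gradient magnitude |∇z| = √(a² + b²) = √(0.01155 + 0.02871) = 0.20065.
True dip = arctan(0.20065) = 11.3°, dipping toward SSW (azimuth ≈ 212°).

11.3°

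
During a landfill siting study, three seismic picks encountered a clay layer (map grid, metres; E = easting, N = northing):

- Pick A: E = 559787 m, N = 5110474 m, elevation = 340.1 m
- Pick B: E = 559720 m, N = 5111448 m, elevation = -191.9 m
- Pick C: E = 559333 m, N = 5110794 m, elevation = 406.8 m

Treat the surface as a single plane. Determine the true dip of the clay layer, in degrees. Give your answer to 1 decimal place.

Let the plane be z = a·E + b·N + c.
Pick B−Pick A: −67a + 974b = −532;  Pick C−Pick A: −454a + 320b = 66.7.
Solving gives a = −0.55901, b = −0.58465.
Gradient magnitude |∇z| = √(a² + b²) = √(0.31249 + 0.34182) = 0.80889.
True dip = arctan(0.80889) = 39.0°, dipping toward NE (azimuth ≈ 044°).

39.0°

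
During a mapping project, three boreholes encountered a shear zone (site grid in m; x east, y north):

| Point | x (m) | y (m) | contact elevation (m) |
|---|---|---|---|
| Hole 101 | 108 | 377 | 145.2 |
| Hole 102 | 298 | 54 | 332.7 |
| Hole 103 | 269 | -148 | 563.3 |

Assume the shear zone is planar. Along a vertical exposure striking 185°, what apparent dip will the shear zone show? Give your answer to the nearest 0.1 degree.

47.6°

Two edge vectors: Hole 101→Hole 102 = (190, -323, 187.5), Hole 101→Hole 103 = (161, -525, 418.1).
Normal n = (Hole 101→Hole 102) × (Hole 101→Hole 103) = (-36608.8, -49251.5, -47747).
So ∂z/∂x = −n_x/n_z = −0.76672 and ∂z/∂y = −n_y/n_z = −1.03151.
Unit vector along 185° is (sin 185°, cos 185°) = (-0.0872, -0.9962).
Slope in that direction = a·(-0.0872) + b·(-0.9962) = 1.09441.
Apparent dip = arctan|1.09441| = 47.6° (true dip is 52.1°, so apparent ≤ true as expected).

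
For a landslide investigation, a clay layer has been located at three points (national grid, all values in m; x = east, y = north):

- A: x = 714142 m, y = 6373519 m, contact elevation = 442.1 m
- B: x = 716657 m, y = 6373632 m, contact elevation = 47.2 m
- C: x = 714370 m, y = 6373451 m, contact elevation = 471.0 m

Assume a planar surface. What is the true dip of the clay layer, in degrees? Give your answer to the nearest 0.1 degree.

Let the plane be z = a·x + b·y + c.
B−A: 2515a + 113b = −394.9;  C−A: 228a − 68b = 28.9.
Solving gives a = −0.11986, b = −0.82690.
Gradient magnitude |∇z| = √(a² + b²) = √(0.01437 + 0.68376) = 0.83554.
True dip = arctan(0.83554) = 39.9°, dipping toward N (azimuth ≈ 008°).

39.9°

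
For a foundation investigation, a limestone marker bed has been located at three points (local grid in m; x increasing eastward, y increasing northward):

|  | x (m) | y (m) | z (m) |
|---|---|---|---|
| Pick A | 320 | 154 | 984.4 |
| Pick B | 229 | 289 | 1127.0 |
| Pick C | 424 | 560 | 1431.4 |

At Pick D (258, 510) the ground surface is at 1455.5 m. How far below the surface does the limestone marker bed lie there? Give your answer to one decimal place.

Let the plane be z = a·x + b·y + c.
Pick B−Pick A: −91a + 135b = 142.6;  Pick C−Pick A: 104a + 406b = 447.
Solving gives a = 0.04804, b = 1.08868.
Then c = 984.4 − a·320 − b·154 = 801.37.
At (258, 510): z_contact = 12.39 + 555.23 + 801.37 = 1368.99 m.
Depth below ground = 1455.5 − 1368.99 = 86.5 m.

86.5 m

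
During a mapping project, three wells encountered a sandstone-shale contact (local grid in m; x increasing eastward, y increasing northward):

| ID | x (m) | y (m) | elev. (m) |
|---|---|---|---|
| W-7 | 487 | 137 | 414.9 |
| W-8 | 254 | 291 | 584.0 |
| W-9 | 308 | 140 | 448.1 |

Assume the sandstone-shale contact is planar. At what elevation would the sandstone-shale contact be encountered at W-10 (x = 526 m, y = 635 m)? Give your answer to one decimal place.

Two edge vectors: W-7→W-8 = (-233, 154, 169.1), W-7→W-9 = (-179, 3, 33.2).
Normal n = (W-7→W-8) × (W-7→W-9) = (4605.5, -22533.3, 26867).
So ∂z/∂x = −n_x/n_z = −0.17142 and ∂z/∂y = −n_y/n_z = 0.83870.
Intercept c from W-7: 414.9 + 83.48 − 114.90 = 383.48.
At (526, 635): z = −90.2 + 532.6 + 383.48 = 825.9 m.

825.9 m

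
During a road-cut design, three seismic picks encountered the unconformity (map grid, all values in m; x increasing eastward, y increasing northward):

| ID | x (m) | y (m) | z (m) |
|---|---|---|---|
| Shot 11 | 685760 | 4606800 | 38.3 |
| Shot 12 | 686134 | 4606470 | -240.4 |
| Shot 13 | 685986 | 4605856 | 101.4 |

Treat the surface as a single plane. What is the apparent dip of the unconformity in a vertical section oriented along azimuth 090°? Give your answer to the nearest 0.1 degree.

Let the plane be z = a·x + b·y + c.
Shot 12−Shot 11: 374a − 330b = −278.7;  Shot 13−Shot 11: 226a − 944b = 63.1.
Solving gives a = −1.01953, b = −0.31093.
Unit vector along 090° is (sin 90°, cos 90°) = (1.0000, 0.0000).
Slope in that direction = a·(1.0000) + b·(0.0000) = −1.01953.
Apparent dip = arctan|1.01953| = 45.6° (true dip is 46.8°, so apparent ≤ true as expected).

45.6°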